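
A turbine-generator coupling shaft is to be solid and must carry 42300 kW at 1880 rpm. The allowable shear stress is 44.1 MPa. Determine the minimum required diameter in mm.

292 mm

ω = 2π·1880/60 = 196.9 rad/s, so T = P/ω = 42300×10³ / 196.9 = 214900 N·m.
For a solid shaft τ_max = 16T/(πd³), so d = (16T/(π τ_allow))^(1/3) = (16·214900/(π·4.41×10^7))^(1/3) = 0.2917 m.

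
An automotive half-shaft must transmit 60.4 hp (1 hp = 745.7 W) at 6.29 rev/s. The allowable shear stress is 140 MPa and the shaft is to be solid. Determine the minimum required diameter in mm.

ω = 2π·6.29 = 39.52 rad/s, so T = P/ω = 60.4×745.7 / 39.52 = 1140 N·m.
For a solid shaft τ_max = 16T/(πd³), so d = (16T/(π τ_allow))^(1/3) = (16·1140/(π·1.40×10^8))^(1/3) = 0.03461 m.

34.6 mm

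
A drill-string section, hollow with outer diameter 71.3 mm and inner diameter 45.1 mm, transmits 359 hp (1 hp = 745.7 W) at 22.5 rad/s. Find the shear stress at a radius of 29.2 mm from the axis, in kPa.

ω = 22.5 rad/s, so T = P/ω = 359×745.7 / 22.50 = 11900 N·m.
J = π(d_o⁴ − d_i⁴)/32 = π(0.0713⁴ − 0.0451⁴)/32 = 2.131×10^-6 m⁴.
Shear stress varies linearly with radius: τ = T·r/J = 11900 × 0.0292 / 2.131×10^-6 = 1.630×10^8 Pa.

163000 kPa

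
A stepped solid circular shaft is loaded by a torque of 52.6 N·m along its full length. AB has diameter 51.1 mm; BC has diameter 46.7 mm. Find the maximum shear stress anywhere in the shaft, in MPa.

2.63 MPa

Under the same torque, τ_max = 16T/(πd³) is largest where d is smallest — segment BC (d = 46.7 mm).
τ_max = 16·52.60/(π·(0.0467)³) = 2.630×10^6 Pa.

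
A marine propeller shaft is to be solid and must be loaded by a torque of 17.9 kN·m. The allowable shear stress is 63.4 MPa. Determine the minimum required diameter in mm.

For a solid shaft τ_max = 16T/(πd³), so d = (16T/(π τ_allow))^(1/3) = (16·17900/(π·6.34×10^7))^(1/3) = 0.1129 m.

113 mm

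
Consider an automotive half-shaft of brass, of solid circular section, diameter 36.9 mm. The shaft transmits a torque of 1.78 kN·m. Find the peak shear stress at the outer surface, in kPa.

180000 kPa

J = πd⁴/32 = π(0.0369)⁴/32 = 1.820×10^-7 m⁴.
τ_max = T·r/J = 1780 × 0.0184 / 1.820×10^-7 = 1.804×10^8 Pa.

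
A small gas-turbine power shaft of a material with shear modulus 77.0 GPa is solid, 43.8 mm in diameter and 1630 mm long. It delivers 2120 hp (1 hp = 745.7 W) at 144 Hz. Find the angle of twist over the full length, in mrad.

102 mrad

ω = 2π·144 = 904.8 rad/s, so T = P/ω = 2120×745.7 / 904.8 = 1747 N·m.
J = πd⁴/32 = π(0.0438)⁴/32 = 3.613×10^-7 m⁴.
θ = T·L/(G·J) = 1747 × 1.63 / (77.0×10⁹ × 3.613×10^-7) = 0.1024 rad.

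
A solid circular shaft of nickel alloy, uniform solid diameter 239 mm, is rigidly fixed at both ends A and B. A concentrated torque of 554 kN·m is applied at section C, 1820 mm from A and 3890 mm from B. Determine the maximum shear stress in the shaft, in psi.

20400 psi

With uniform GJ and both ends fixed, compatibility θ_AC = θ_CB gives T_A·a = T_B·b, together with T_A + T_B = T₀.
T_A = T₀·b/(a+b) = 554000·3890/5710 = 377400 N·m; T_B = 176600 N·m.
τ in each portion: τ_AC = 1.41×10^8 Pa, τ_CB = 6.59×10^7 Pa; maximum is in AC.
τ_max = T_AC·r/J = 377400·0.119/3.20×10^-4 = 1.408×10^8 Pa.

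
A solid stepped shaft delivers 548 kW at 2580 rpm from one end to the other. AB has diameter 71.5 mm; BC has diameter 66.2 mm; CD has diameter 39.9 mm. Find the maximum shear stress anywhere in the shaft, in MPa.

163 MPa

ω = 2π·2580/60 = 270.2 rad/s, so T = P/ω = 548×10³ / 270.2 = 2028 N·m.
Under the same torque, τ_max = 16T/(πd³) is largest where d is smallest — segment CD (d = 39.9 mm).
τ_max = 16·2028/(π·(0.0399)³) = 1.626×10^8 Pa.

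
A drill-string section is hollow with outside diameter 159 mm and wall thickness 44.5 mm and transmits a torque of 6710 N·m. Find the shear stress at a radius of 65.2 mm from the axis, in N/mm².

7.24 N/mm²

J = π(d_o⁴ − d_i⁴)/32 = π(0.159⁴ − 0.0700⁴)/32 = 6.039×10^-5 m⁴.
Shear stress varies linearly with radius: τ = T·r/J = 6710 × 0.0652 / 6.039×10^-5 = 7.245×10^6 Pa.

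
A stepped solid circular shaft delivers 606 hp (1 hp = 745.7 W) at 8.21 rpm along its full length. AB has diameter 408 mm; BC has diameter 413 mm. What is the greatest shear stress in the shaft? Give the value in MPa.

ω = 2π·8.21/60 = 0.8597 rad/s, so T = P/ω = 606×745.7 / 0.8597 = 525600 N·m.
Under the same torque, τ_max = 16T/(πd³) is largest where d is smallest — segment AB (d = 408 mm).
τ_max = 16·525600/(π·(0.408)³) = 3.941×10^7 Pa.

39.4 MPa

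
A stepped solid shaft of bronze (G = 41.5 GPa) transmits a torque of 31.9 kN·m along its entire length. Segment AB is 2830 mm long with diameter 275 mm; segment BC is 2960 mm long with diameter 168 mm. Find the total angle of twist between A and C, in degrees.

1.89°

J_AB = π(0.275)⁴/32 = 5.61×10^-4 m⁴; J_BC = π(0.168)⁴/32 = 7.82×10^-5 m⁴.
θ = (T/G)·Σ L_i/J_i = (31900/41.5×10⁹)·(2.83/5.61×10^-4 + 2.96/7.82×10^-5) = 0.03297 rad.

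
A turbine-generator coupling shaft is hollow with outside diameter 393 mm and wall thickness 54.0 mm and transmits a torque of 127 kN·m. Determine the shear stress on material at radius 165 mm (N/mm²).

J = π(d_o⁴ − d_i⁴)/32 = π(0.393⁴ − 0.285⁴)/32 = 1.694×10^-3 m⁴.
Shear stress varies linearly with radius: τ = T·r/J = 127000 × 0.165 / 1.694×10^-3 = 1.237×10^7 Pa.

12.4 N/mm²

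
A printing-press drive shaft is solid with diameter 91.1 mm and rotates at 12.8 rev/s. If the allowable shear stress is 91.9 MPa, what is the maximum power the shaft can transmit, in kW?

J = πd⁴/32 = π(0.0911)⁴/32 = 6.762×10^-6 m⁴.
T_max = τ_allow·J/r = 9.19×10^7 × 6.762×10^-6 / 0.0456 = 13640 N·m.
ω = 2π·12.8 = 80.42 rad/s, so P_max = T_max·ω = 1.097×10^6 W.

1100 kW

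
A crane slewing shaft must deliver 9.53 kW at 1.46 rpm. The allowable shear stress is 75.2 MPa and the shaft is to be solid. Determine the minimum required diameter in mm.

ω = 2π·1.46/60 = 0.1529 rad/s, so T = P/ω = 9.53×10³ / 0.1529 = 62330 N·m.
For a solid shaft τ_max = 16T/(πd³), so d = (16T/(π τ_allow))^(1/3) = (16·62330/(π·7.52×10^7))^(1/3) = 0.1616 m.

162 mm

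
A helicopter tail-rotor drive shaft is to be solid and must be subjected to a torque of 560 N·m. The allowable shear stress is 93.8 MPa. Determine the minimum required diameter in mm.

For a solid shaft τ_max = 16T/(πd³), so d = (16T/(π τ_allow))^(1/3) = (16·560.0/(π·9.38×10^7))^(1/3) = 0.03121 m.

31.2 mm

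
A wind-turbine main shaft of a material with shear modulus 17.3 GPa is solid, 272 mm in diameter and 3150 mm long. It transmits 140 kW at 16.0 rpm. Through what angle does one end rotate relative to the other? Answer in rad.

0.0283 rad

ω = 2π·16.0/60 = 1.676 rad/s, so T = P/ω = 140×10³ / 1.676 = 83560 N·m.
J = πd⁴/32 = π(0.272)⁴/32 = 5.374×10^-4 m⁴.
θ = T·L/(G·J) = 83560 × 3.15 / (17.3×10⁹ × 5.374×10^-4) = 0.02831 rad.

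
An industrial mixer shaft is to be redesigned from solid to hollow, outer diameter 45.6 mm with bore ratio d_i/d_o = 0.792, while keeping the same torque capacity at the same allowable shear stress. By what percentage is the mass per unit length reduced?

48.0 %

Equal τ_max and T ⇒ the solid shaft needs d_s³ = d_o³(1−k⁴), so d_s = 45.6·(1−0.792⁴)^(1/3) = 38.60 mm.
Area ratio A_h/A_s = d_o²(1−k²)/d_s² = (1−k²)/(1−k⁴)^(2/3) = 0.5202.
Mass saving = 1 − 0.5202 = 48.0 %.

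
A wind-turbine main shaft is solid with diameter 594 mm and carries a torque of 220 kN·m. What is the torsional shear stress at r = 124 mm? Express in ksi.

J = πd⁴/32 = π(0.594)⁴/32 = 0.01222 m⁴.
Shear stress varies linearly with radius: τ = T·r/J = 220000 × 0.124 / 0.01222 = 2.232×10^6 Pa.

0.324 ksi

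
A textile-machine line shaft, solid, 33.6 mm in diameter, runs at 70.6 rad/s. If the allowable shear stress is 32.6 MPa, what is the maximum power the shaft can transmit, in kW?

J = πd⁴/32 = π(0.0336)⁴/32 = 1.251×10^-7 m⁴.
T_max = τ_allow·J/r = 3.26×10^7 × 1.251×10^-7 / 0.0168 = 242.8 N·m.
ω = 70.6 rad/s, so P_max = T_max·ω = 1.714×10^4 W.

17.1 kW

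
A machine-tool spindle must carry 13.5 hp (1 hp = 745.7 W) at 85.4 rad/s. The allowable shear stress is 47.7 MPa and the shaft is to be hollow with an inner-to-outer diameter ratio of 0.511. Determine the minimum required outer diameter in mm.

ω = 85.4 rad/s, so T = P/ω = 13.5×745.7 / 85.40 = 117.9 N·m.
For a hollow shaft with d_i/d_o = 0.511: τ_max = 16T/(π d_o³ (1−k⁴)), so d_o = [16T/(π τ_allow (1−k⁴))]^(1/3) = [16·117.9/(π·4.77×10^7·0.9318)]^(1/3) = 0.02382 m.

23.8 mm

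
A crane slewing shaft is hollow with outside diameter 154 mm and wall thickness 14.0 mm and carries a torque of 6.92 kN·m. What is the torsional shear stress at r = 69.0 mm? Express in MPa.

15.7 MPa

J = π(d_o⁴ − d_i⁴)/32 = π(0.154⁴ − 0.126⁴)/32 = 3.047×10^-5 m⁴.
Shear stress varies linearly with radius: τ = T·r/J = 6920 × 0.0690 / 3.047×10^-5 = 1.567×10^7 Pa.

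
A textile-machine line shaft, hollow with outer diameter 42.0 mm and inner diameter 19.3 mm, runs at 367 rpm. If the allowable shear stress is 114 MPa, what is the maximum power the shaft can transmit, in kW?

60.9 kW

J = π(d_o⁴ − d_i⁴)/32 = π(0.0420⁴ − 0.0193⁴)/32 = 2.919×10^-7 m⁴.
T_max = τ_allow·J/r = 1.14×10^8 × 2.919×10^-7 / 0.0210 = 1584 N·m.
ω = 2π·367/60 = 38.43 rad/s, so P_max = T_max·ω = 6.089×10^4 W.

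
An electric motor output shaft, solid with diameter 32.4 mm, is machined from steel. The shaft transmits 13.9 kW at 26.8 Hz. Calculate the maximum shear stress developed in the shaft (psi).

ω = 2π·26.8 = 168.4 rad/s, so T = P/ω = 13.9×10³ / 168.4 = 82.55 N·m.
J = πd⁴/32 = π(0.0324)⁴/32 = 1.082×10^-7 m⁴.
τ_max = T·r/J = 82.55 × 0.0162 / 1.082×10^-7 = 1.236×10^7 Pa.

1790 psi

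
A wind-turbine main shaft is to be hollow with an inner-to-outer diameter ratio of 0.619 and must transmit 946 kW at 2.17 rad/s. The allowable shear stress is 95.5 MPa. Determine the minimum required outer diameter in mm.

ω = 2.17 rad/s, so T = P/ω = 946×10³ / 2.170 = 435900 N·m.
For a hollow shaft with d_i/d_o = 0.619: τ_max = 16T/(π d_o³ (1−k⁴)), so d_o = [16T/(π τ_allow (1−k⁴))]^(1/3) = [16·435900/(π·9.55×10^7·0.8532)]^(1/3) = 0.3009 m.

301 mm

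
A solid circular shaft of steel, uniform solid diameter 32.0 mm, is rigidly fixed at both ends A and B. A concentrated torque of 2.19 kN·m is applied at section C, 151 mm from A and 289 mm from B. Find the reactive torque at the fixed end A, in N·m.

1440 N·m

With uniform GJ and both ends fixed, compatibility θ_AC = θ_CB gives T_A·a = T_B·b, together with T_A + T_B = T₀.
T_A = T₀·b/(a+b) = 2190·289/440.0 = 1438 N·m; T_B = 751.6 N·m.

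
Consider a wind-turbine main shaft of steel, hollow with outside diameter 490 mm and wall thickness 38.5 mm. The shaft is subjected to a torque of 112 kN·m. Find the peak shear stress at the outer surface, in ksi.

J = π(d_o⁴ − d_i⁴)/32 = π(0.490⁴ − 0.413⁴)/32 = 2.803×10^-3 m⁴.
τ_max = T·r/J = 112000 × 0.245 / 2.803×10^-3 = 9.788×10^6 Pa.

1.42 ksi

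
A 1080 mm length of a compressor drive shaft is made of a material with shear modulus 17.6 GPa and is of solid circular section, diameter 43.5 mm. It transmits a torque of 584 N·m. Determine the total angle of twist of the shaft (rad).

0.102 rad

J = πd⁴/32 = π(0.0435)⁴/32 = 3.515×10^-7 m⁴.
θ = T·L/(G·J) = 584.0 × 1.08 / (17.6×10⁹ × 3.515×10^-7) = 0.1019 rad.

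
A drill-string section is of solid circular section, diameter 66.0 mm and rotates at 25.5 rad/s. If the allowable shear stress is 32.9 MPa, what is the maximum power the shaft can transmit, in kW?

J = πd⁴/32 = π(0.0660)⁴/32 = 1.863×10^-6 m⁴.
T_max = τ_allow·J/r = 3.29×10^7 × 1.863×10^-6 / 0.0330 = 1857 N·m.
ω = 25.5 rad/s, so P_max = T_max·ω = 4.736×10^4 W.

47.4 kW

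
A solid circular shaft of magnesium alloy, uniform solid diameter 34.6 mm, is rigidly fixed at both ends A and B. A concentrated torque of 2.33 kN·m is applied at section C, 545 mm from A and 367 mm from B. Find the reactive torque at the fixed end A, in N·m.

938 N·m

With uniform GJ and both ends fixed, compatibility θ_AC = θ_CB gives T_A·a = T_B·b, together with T_A + T_B = T₀.
T_A = T₀·b/(a+b) = 2330·367/912.0 = 937.6 N·m; T_B = 1392 N·m.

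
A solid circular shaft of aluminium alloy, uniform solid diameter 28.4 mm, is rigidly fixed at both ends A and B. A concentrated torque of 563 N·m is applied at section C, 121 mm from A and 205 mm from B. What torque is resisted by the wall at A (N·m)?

354 N·m

With uniform GJ and both ends fixed, compatibility θ_AC = θ_CB gives T_A·a = T_B·b, together with T_A + T_B = T₀.
T_A = T₀·b/(a+b) = 563.0·205/326.0 = 354.0 N·m; T_B = 209.0 N·m.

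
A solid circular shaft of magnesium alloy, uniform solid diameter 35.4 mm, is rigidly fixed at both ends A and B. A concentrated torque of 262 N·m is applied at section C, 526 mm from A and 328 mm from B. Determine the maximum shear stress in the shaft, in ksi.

2.69 ksi

With uniform GJ and both ends fixed, compatibility θ_AC = θ_CB gives T_A·a = T_B·b, together with T_A + T_B = T₀.
T_A = T₀·b/(a+b) = 262.0·328/854.0 = 100.6 N·m; T_B = 161.4 N·m.
τ in each portion: τ_AC = 1.16×10^7 Pa, τ_CB = 1.85×10^7 Pa; maximum is in CB.
τ_max = T_CB·r/J = 161.4·0.0177/1.54×10^-7 = 1.853×10^7 Pa.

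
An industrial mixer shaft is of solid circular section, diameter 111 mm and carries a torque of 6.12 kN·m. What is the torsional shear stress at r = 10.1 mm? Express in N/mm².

4.15 N/mm²

J = πd⁴/32 = π(0.111)⁴/32 = 1.490×10^-5 m⁴.
Shear stress varies linearly with radius: τ = T·r/J = 6120 × 0.0101 / 1.490×10^-5 = 4.147×10^6 Pa.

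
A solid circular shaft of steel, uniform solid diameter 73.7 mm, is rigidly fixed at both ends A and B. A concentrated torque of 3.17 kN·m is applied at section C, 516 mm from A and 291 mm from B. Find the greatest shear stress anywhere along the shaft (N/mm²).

25.8 N/mm²

With uniform GJ and both ends fixed, compatibility θ_AC = θ_CB gives T_A·a = T_B·b, together with T_A + T_B = T₀.
T_A = T₀·b/(a+b) = 3170·291/807.0 = 1143 N·m; T_B = 2027 N·m.
τ in each portion: τ_AC = 1.45×10^7 Pa, τ_CB = 2.58×10^7 Pa; maximum is in CB.
τ_max = T_CB·r/J = 2027·0.0369/2.90×10^-6 = 2.579×10^7 Pa.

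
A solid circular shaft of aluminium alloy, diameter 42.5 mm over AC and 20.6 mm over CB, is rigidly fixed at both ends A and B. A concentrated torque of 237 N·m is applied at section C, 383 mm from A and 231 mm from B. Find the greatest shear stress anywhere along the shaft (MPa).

14.4 MPa

Compatibility: T_A·a/J_AC = T_B·b/J_CB with T_A + T_B = T₀.
J_AC = 3.20×10^-7 m⁴, J_CB = 1.77×10^-8 m⁴, so T_A = T₀·(J_AC/a)/((J_AC/a)+(J_CB/b)) = 217.1 N·m, T_B = 19.87 N·m.
τ in each portion: τ_AC = 1.44×10^7 Pa, τ_CB = 1.16×10^7 Pa; maximum is in AC.
τ_max = T_AC·r/J = 217.1·0.0213/3.20×10^-7 = 1.441×10^7 Pa.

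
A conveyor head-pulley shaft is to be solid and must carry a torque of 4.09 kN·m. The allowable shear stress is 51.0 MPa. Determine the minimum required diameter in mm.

For a solid shaft τ_max = 16T/(πd³), so d = (16T/(π τ_allow))^(1/3) = (16·4090/(π·5.10×10^7))^(1/3) = 0.07419 m.

74.2 mm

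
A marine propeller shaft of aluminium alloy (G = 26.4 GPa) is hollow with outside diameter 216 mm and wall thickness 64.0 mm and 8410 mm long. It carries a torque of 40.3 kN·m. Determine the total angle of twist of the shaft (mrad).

J = π(d_o⁴ − d_i⁴)/32 = π(0.216⁴ − 0.0880⁴)/32 = 2.078×10^-4 m⁴.
θ = T·L/(G·J) = 40300 × 8.41 / (26.4×10⁹ × 2.078×10^-4) = 0.06178 rad.

61.8 mrad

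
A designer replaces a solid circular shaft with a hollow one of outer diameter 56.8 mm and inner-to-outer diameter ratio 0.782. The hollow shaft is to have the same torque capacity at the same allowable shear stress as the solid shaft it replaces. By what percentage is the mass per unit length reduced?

Equal τ_max and T ⇒ the solid shaft needs d_s³ = d_o³(1−k⁴), so d_s = 56.8·(1−0.782⁴)^(1/3) = 48.59 mm.
Area ratio A_h/A_s = d_o²(1−k²)/d_s² = (1−k²)/(1−k⁴)^(2/3) = 0.5308.
Mass saving = 1 − 0.5308 = 46.9 %.

46.9 %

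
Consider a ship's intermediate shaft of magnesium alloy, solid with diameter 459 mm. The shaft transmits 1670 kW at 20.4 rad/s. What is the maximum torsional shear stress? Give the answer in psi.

ω = 20.4 rad/s, so T = P/ω = 1670×10³ / 20.40 = 81860 N·m.
J = πd⁴/32 = π(0.459)⁴/32 = 4.358×10^-3 m⁴.
τ_max = T·r/J = 81860 × 0.230 / 4.358×10^-3 = 4.311×10^6 Pa.

625 psi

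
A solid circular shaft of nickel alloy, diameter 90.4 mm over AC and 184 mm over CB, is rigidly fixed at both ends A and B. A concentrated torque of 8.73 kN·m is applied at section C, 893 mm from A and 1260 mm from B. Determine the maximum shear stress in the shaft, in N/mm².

6.60 N/mm²

Compatibility: T_A·a/J_AC = T_B·b/J_CB with T_A + T_B = T₀.
J_AC = 6.56×10^-6 m⁴, J_CB = 1.13×10^-4 m⁴, so T_A = T₀·(J_AC/a)/((J_AC/a)+(J_CB/b)) = 663.2 N·m, T_B = 8067 N·m.
τ in each portion: τ_AC = 4.57×10^6 Pa, τ_CB = 6.60×10^6 Pa; maximum is in CB.
τ_max = T_CB·r/J = 8067·0.0920/1.13×10^-4 = 6.595×10^6 Pa.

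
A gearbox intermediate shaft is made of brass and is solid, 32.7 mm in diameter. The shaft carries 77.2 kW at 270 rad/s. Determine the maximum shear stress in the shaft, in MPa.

41.6 MPa

ω = 270 rad/s, so T = P/ω = 77.2×10³ / 270.0 = 285.9 N·m.
J = πd⁴/32 = π(0.0327)⁴/32 = 1.123×10^-7 m⁴.
τ_max = T·r/J = 285.9 × 0.0163 / 1.123×10^-7 = 4.165×10^7 Pa.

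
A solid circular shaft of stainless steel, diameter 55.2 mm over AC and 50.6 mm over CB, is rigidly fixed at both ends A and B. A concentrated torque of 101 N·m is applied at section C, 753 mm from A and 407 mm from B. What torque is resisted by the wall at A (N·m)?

Compatibility: T_A·a/J_AC = T_B·b/J_CB with T_A + T_B = T₀.
J_AC = 9.11×10^-7 m⁴, J_CB = 6.44×10^-7 m⁴, so T_A = T₀·(J_AC/a)/((J_AC/a)+(J_CB/b)) = 43.79 N·m, T_B = 57.21 N·m.

43.8 N·m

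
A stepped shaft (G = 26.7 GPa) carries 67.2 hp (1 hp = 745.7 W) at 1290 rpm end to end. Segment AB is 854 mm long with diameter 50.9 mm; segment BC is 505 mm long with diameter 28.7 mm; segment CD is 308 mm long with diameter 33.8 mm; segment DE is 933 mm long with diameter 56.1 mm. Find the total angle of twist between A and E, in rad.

ω = 2π·1290/60 = 135.1 rad/s, so T = P/ω = 67.2×745.7 / 135.1 = 370.9 N·m.
J_AB = π(0.0509)⁴/32 = 6.59×10^-7 m⁴; J_BC = π(0.0287)⁴/32 = 6.66×10^-8 m⁴; J_CD = π(0.0338)⁴/32 = 1.28×10^-7 m⁴; J_DE = π(0.0561)⁴/32 = 9.72×10^-7 m⁴.
θ = (T/G)·Σ L_i/J_i = (370.9/26.7×10⁹)·(0.854/6.59×10^-7 + 0.505/6.66×10^-8 + 0.308/1.28×10^-7 + 0.933/9.72×10^-7) = 0.1701 rad.

0.170 rad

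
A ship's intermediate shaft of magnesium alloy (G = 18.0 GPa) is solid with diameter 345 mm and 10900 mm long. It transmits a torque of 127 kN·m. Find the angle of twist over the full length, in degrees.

J = πd⁴/32 = π(0.345)⁴/32 = 1.391×10^-3 m⁴.
θ = T·L/(G·J) = 127000 × 10.9 / (18.0×10⁹ × 1.391×10^-3) = 0.05529 rad.

3.17°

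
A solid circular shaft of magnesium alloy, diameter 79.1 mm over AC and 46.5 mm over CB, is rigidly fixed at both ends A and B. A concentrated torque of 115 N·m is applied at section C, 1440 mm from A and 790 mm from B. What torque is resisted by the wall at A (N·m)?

94.4 N·m

Compatibility: T_A·a/J_AC = T_B·b/J_CB with T_A + T_B = T₀.
J_AC = 3.84×10^-6 m⁴, J_CB = 4.59×10^-7 m⁴, so T_A = T₀·(J_AC/a)/((J_AC/a)+(J_CB/b)) = 94.44 N·m, T_B = 20.56 N·m.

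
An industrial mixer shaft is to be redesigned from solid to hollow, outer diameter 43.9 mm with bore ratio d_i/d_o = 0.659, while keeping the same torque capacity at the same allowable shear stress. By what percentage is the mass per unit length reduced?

Equal τ_max and T ⇒ the solid shaft needs d_s³ = d_o³(1−k⁴), so d_s = 43.9·(1−0.659⁴)^(1/3) = 40.95 mm.
Area ratio A_h/A_s = d_o²(1−k²)/d_s² = (1−k²)/(1−k⁴)^(2/3) = 0.6503.
Mass saving = 1 − 0.6503 = 35.0 %.

35.0 %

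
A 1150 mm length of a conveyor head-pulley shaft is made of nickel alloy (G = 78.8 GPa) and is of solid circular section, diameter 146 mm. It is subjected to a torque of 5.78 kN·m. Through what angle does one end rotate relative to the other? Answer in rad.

0.00189 rad

J = πd⁴/32 = π(0.146)⁴/32 = 4.461×10^-5 m⁴.
θ = T·L/(G·J) = 5780 × 1.15 / (78.8×10⁹ × 4.461×10^-5) = 1.891×10^-3 rad.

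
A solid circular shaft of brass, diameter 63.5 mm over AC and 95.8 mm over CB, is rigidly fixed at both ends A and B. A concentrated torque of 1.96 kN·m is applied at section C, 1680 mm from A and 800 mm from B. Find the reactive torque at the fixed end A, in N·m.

Compatibility: T_A·a/J_AC = T_B·b/J_CB with T_A + T_B = T₀.
J_AC = 1.60×10^-6 m⁴, J_CB = 8.27×10^-6 m⁴, so T_A = T₀·(J_AC/a)/((J_AC/a)+(J_CB/b)) = 165.0 N·m, T_B = 1795 N·m.

165 N·m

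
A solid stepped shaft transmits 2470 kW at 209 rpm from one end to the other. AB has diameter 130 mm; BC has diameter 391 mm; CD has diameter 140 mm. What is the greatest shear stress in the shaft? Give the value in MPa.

262 MPa

ω = 2π·209/60 = 21.89 rad/s, so T = P/ω = 2470×10³ / 21.89 = 112900 N·m.
Under the same torque, τ_max = 16T/(πd³) is largest where d is smallest — segment AB (d = 130 mm).
τ_max = 16·112900/(π·(0.130)³) = 2.616×10^8 Pa.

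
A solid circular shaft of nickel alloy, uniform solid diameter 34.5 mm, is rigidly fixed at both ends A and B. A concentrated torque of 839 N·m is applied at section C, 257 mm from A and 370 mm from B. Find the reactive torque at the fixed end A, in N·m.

495 N·m

With uniform GJ and both ends fixed, compatibility θ_AC = θ_CB gives T_A·a = T_B·b, together with T_A + T_B = T₀.
T_A = T₀·b/(a+b) = 839.0·370/627.0 = 495.1 N·m; T_B = 343.9 N·m.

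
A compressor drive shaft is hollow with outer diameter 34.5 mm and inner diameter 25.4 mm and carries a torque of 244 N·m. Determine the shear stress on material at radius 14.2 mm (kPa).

35300 kPa

J = π(d_o⁴ − d_i⁴)/32 = π(0.0345⁴ − 0.0254⁴)/32 = 9.822×10^-8 m⁴.
Shear stress varies linearly with radius: τ = T·r/J = 244.0 × 0.0142 / 9.822×10^-8 = 3.528×10^7 Pa.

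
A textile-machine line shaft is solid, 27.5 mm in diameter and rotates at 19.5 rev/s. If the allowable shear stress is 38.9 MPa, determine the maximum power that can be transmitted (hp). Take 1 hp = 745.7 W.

26.1 hp

J = πd⁴/32 = π(0.0275)⁴/32 = 5.615×10^-8 m⁴.
T_max = τ_allow·J/r = 3.89×10^7 × 5.615×10^-8 / 0.0138 = 158.8 N·m.
ω = 2π·19.5 = 122.5 rad/s, so P_max = T_max·ω = 1.946×10^4 W.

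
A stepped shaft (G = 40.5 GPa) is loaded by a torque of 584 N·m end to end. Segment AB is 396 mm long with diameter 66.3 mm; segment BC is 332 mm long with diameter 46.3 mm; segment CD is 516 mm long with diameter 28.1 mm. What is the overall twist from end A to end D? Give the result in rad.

J_AB = π(0.0663)⁴/32 = 1.90×10^-6 m⁴; J_BC = π(0.0463)⁴/32 = 4.51×10^-7 m⁴; J_CD = π(0.0281)⁴/32 = 6.12×10^-8 m⁴.
θ = (T/G)·Σ L_i/J_i = (584.0/40.5×10⁹)·(0.396/1.90×10^-6 + 0.332/4.51×10^-7 + 0.516/6.12×10^-8) = 0.1352 rad.

0.135 rad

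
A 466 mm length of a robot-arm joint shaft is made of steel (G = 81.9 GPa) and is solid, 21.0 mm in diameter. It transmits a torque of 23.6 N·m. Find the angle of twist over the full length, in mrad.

J = πd⁴/32 = π(0.0210)⁴/32 = 1.909×10^-8 m⁴.
θ = T·L/(G·J) = 23.60 × 0.466 / (81.9×10⁹ × 1.909×10^-8) = 7.033×10^-3 rad.

7.03 mrad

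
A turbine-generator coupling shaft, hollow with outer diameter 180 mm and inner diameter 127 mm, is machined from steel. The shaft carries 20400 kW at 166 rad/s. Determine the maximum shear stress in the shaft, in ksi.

20.7 ksi

ω = 166 rad/s, so T = P/ω = 20400×10³ / 166.0 = 122900 N·m.
J = π(d_o⁴ − d_i⁴)/32 = π(0.180⁴ − 0.127⁴)/32 = 7.752×10^-5 m⁴.
τ_max = T·r/J = 122900 × 0.0900 / 7.752×10^-5 = 1.427×10^8 Pa.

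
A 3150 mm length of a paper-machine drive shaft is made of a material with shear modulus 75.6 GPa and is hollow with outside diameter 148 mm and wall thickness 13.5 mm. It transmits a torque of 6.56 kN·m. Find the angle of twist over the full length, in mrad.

10.5 mrad

J = π(d_o⁴ − d_i⁴)/32 = π(0.148⁴ − 0.121⁴)/32 = 2.606×10^-5 m⁴.
θ = T·L/(G·J) = 6560 × 3.15 / (75.6×10⁹ × 2.606×10^-5) = 0.01049 rad.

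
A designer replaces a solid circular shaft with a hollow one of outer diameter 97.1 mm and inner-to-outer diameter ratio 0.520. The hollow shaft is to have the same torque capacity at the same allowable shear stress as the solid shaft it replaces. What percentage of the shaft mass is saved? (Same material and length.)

23.3 %

Equal τ_max and T ⇒ the solid shaft needs d_s³ = d_o³(1−k⁴), so d_s = 97.1·(1−0.520⁴)^(1/3) = 94.67 mm.
Area ratio A_h/A_s = d_o²(1−k²)/d_s² = (1−k²)/(1−k⁴)^(2/3) = 0.7675.
Mass saving = 1 − 0.7675 = 23.3 %.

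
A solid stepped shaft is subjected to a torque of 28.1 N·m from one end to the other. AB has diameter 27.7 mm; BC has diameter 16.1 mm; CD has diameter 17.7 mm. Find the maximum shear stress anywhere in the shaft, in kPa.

Under the same torque, τ_max = 16T/(πd³) is largest where d is smallest — segment BC (d = 16.1 mm).
τ_max = 16·28.10/(π·(0.0161)³) = 3.429×10^7 Pa.

34300 kPa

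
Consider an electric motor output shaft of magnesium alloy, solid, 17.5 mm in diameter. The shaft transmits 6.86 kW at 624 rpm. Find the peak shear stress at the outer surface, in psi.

ω = 2π·624/60 = 65.35 rad/s, so T = P/ω = 6.86×10³ / 65.35 = 105.0 N·m.
J = πd⁴/32 = π(0.0175)⁴/32 = 9.208×10^-9 m⁴.
τ_max = T·r/J = 105.0 × 0.00875 / 9.208×10^-9 = 9.976×10^7 Pa.

14500 psi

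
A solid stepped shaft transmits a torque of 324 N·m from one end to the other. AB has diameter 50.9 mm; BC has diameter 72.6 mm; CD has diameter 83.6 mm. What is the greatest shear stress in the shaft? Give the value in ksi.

Under the same torque, τ_max = 16T/(πd³) is largest where d is smallest — segment AB (d = 50.9 mm).
τ_max = 16·324.0/(π·(0.0509)³) = 1.251×10^7 Pa.

1.81 ksi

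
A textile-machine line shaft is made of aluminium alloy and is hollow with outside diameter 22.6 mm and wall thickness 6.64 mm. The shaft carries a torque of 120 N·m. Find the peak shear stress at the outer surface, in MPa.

54.5 MPa

J = π(d_o⁴ − d_i⁴)/32 = π(0.0226⁴ − 0.00932⁴)/32 = 2.487×10^-8 m⁴.
τ_max = T·r/J = 120.0 × 0.0113 / 2.487×10^-8 = 5.452×10^7 Pa.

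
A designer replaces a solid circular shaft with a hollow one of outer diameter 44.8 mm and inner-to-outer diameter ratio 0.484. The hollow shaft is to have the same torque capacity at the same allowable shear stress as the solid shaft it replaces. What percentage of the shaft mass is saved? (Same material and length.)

Equal τ_max and T ⇒ the solid shaft needs d_s³ = d_o³(1−k⁴), so d_s = 44.8·(1−0.484⁴)^(1/3) = 43.97 mm.
Area ratio A_h/A_s = d_o²(1−k²)/d_s² = (1−k²)/(1−k⁴)^(2/3) = 0.7951.
Mass saving = 1 − 0.7951 = 20.5 %.

20.5 %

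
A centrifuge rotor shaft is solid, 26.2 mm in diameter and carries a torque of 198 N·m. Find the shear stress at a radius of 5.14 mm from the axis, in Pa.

J = πd⁴/32 = π(0.0262)⁴/32 = 4.626×10^-8 m⁴.
Shear stress varies linearly with radius: τ = T·r/J = 198.0 × 0.00514 / 4.626×10^-8 = 2.200×10^7 Pa.

2.20e7 Pa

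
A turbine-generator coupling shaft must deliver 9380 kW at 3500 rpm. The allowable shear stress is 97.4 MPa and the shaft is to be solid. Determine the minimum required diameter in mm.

110 mm

ω = 2π·3500/60 = 366.5 rad/s, so T = P/ω = 9380×10³ / 366.5 = 25590 N·m.
For a solid shaft τ_max = 16T/(πd³), so d = (16T/(π τ_allow))^(1/3) = (16·25590/(π·9.74×10^7))^(1/3) = 0.1102 m.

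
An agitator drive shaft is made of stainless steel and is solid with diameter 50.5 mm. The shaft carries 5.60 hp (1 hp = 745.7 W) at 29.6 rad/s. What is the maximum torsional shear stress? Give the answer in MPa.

5.58 MPa

ω = 29.6 rad/s, so T = P/ω = 5.60×745.7 / 29.60 = 141.1 N·m.
J = πd⁴/32 = π(0.0505)⁴/32 = 6.385×10^-7 m⁴.
τ_max = T·r/J = 141.1 × 0.0253 / 6.385×10^-7 = 5.579×10^6 Pa.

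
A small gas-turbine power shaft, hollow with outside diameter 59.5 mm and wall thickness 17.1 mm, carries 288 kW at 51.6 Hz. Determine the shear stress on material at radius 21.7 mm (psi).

2350 psi

ω = 2π·51.6 = 324.2 rad/s, so T = P/ω = 288×10³ / 324.2 = 888.3 N·m.
J = π(d_o⁴ − d_i⁴)/32 = π(0.0595⁴ − 0.0253⁴)/32 = 1.190×10^-6 m⁴.
Shear stress varies linearly with radius: τ = T·r/J = 888.3 × 0.0217 / 1.190×10^-6 = 1.620×10^7 Pa.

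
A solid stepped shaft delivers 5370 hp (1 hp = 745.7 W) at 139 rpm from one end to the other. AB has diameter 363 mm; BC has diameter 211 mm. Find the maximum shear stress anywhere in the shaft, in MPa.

ω = 2π·139/60 = 14.56 rad/s, so T = P/ω = 5370×745.7 / 14.56 = 275100 N·m.
Under the same torque, τ_max = 16T/(πd³) is largest where d is smallest — segment BC (d = 211 mm).
τ_max = 16·275100/(π·(0.211)³) = 1.491×10^8 Pa.

149 MPa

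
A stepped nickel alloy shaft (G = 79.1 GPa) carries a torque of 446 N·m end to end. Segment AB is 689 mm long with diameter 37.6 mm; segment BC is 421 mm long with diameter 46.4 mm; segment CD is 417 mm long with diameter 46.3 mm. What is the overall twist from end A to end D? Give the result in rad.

0.0302 rad

J_AB = π(0.0376)⁴/32 = 1.96×10^-7 m⁴; J_BC = π(0.0464)⁴/32 = 4.55×10^-7 m⁴; J_CD = π(0.0463)⁴/32 = 4.51×10^-7 m⁴.
θ = (T/G)·Σ L_i/J_i = (446.0/79.1×10⁹)·(0.689/1.96×10^-7 + 0.421/4.55×10^-7 + 0.417/4.51×10^-7) = 0.03023 rad.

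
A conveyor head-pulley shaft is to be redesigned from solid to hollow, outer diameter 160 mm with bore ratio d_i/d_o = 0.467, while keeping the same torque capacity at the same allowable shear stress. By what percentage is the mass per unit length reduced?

Equal τ_max and T ⇒ the solid shaft needs d_s³ = d_o³(1−k⁴), so d_s = 160·(1−0.467⁴)^(1/3) = 157.4 mm.
Area ratio A_h/A_s = d_o²(1−k²)/d_s² = (1−k²)/(1−k⁴)^(2/3) = 0.8077.
Mass saving = 1 − 0.8077 = 19.2 %.

19.2 %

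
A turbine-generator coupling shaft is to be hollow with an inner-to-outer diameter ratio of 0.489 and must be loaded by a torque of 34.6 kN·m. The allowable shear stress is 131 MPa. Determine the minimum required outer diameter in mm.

113 mm

For a hollow shaft with d_i/d_o = 0.489: τ_max = 16T/(π d_o³ (1−k⁴)), so d_o = [16T/(π τ_allow (1−k⁴))]^(1/3) = [16·34600/(π·1.31×10^8·0.9428)]^(1/3) = 0.1126 m.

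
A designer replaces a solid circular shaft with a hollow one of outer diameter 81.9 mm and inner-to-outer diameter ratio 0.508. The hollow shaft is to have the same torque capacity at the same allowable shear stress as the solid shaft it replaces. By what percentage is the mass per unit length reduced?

Equal τ_max and T ⇒ the solid shaft needs d_s³ = d_o³(1−k⁴), so d_s = 81.9·(1−0.508⁴)^(1/3) = 80.04 mm.
Area ratio A_h/A_s = d_o²(1−k²)/d_s² = (1−k²)/(1−k⁴)^(2/3) = 0.7768.
Mass saving = 1 − 0.7768 = 22.3 %.

22.3 %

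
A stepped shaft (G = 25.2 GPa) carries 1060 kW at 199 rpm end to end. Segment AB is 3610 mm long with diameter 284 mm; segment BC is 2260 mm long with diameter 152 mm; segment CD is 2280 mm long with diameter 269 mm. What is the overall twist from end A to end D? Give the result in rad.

0.107 rad

ω = 2π·199/60 = 20.84 rad/s, so T = P/ω = 1060×10³ / 20.84 = 50870 N·m.
J_AB = π(0.284)⁴/32 = 6.39×10^-4 m⁴; J_BC = π(0.152)⁴/32 = 5.24×10^-5 m⁴; J_CD = π(0.269)⁴/32 = 5.14×10^-4 m⁴.
θ = (T/G)·Σ L_i/J_i = (50870/25.2×10⁹)·(3.61/6.39×10^-4 + 2.26/5.24×10^-5 + 2.28/5.14×10^-4) = 0.1074 rad.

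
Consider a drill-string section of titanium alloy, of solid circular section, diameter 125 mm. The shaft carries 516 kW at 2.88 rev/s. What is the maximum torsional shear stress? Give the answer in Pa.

ω = 2π·2.88 = 18.10 rad/s, so T = P/ω = 516×10³ / 18.10 = 28520 N·m.
J = πd⁴/32 = π(0.125)⁴/32 = 2.397×10^-5 m⁴.
τ_max = T·r/J = 28520 × 0.0625 / 2.397×10^-5 = 7.436×10^7 Pa.

7.44e7 Pa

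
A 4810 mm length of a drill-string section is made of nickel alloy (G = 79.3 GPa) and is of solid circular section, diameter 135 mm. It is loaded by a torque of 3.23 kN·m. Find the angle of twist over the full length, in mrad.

6.01 mrad

J = πd⁴/32 = π(0.135)⁴/32 = 3.261×10^-5 m⁴.
θ = T·L/(G·J) = 3230 × 4.81 / (79.3×10⁹ × 3.261×10^-5) = 6.008×10^-3 rad.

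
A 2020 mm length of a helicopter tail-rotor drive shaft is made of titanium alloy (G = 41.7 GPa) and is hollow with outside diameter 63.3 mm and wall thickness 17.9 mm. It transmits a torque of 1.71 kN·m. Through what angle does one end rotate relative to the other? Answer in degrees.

J = π(d_o⁴ − d_i⁴)/32 = π(0.0633⁴ − 0.0275⁴)/32 = 1.520×10^-6 m⁴.
θ = T·L/(G·J) = 1710 × 2.02 / (41.7×10⁹ × 1.520×10^-6) = 0.05449 rad.

3.12°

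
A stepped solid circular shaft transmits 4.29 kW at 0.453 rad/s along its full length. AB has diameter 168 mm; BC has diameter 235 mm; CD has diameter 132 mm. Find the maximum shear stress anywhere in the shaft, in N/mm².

21.0 N/mm²

ω = 0.453 rad/s, so T = P/ω = 4.29×10³ / 0.4530 = 9470 N·m.
Under the same torque, τ_max = 16T/(πd³) is largest where d is smallest — segment CD (d = 132 mm).
τ_max = 16·9470/(π·(0.132)³) = 2.097×10^7 Pa.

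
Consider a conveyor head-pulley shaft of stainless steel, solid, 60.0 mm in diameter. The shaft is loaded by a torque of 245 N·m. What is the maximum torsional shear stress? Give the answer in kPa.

J = πd⁴/32 = π(0.0600)⁴/32 = 1.272×10^-6 m⁴.
τ_max = T·r/J = 245.0 × 0.0300 / 1.272×10^-6 = 5.777×10^6 Pa.

5780 kPa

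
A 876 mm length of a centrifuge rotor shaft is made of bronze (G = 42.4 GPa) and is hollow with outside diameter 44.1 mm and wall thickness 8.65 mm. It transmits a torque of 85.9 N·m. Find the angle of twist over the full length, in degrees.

J = π(d_o⁴ − d_i⁴)/32 = π(0.0441⁴ − 0.0268⁴)/32 = 3.207×10^-7 m⁴.
θ = T·L/(G·J) = 85.90 × 0.876 / (42.4×10⁹ × 3.207×10^-7) = 5.534×10^-3 rad.

0.317°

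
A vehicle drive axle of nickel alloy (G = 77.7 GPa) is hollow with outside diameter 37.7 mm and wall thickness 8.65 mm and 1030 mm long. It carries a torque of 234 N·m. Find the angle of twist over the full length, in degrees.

J = π(d_o⁴ − d_i⁴)/32 = π(0.0377⁴ − 0.0204⁴)/32 = 1.813×10^-7 m⁴.
θ = T·L/(G·J) = 234.0 × 1.03 / (77.7×10⁹ × 1.813×10^-7) = 0.01711 rad.

0.980°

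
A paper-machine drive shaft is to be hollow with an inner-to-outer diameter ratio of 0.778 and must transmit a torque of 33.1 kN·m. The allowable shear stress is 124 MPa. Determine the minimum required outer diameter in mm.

For a hollow shaft with d_i/d_o = 0.778: τ_max = 16T/(π d_o³ (1−k⁴)), so d_o = [16T/(π τ_allow (1−k⁴))]^(1/3) = [16·33100/(π·1.24×10^8·0.6336)]^(1/3) = 0.1290 m.

129 mm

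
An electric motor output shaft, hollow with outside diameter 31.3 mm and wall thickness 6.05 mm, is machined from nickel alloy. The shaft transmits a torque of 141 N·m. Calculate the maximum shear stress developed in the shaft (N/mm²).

J = π(d_o⁴ − d_i⁴)/32 = π(0.0313⁴ − 0.0192⁴)/32 = 8.089×10^-8 m⁴.
τ_max = T·r/J = 141.0 × 0.0157 / 8.089×10^-8 = 2.728×10^7 Pa.

27.3 N/mm²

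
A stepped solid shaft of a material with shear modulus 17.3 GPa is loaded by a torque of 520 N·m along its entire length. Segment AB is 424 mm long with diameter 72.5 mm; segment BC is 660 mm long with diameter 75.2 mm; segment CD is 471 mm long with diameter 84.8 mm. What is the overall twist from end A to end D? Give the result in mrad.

J_AB = π(0.0725)⁴/32 = 2.71×10^-6 m⁴; J_BC = π(0.0752)⁴/32 = 3.14×10^-6 m⁴; J_CD = π(0.0848)⁴/32 = 5.08×10^-6 m⁴.
θ = (T/G)·Σ L_i/J_i = (520.0/17.3×10⁹)·(0.424/2.71×10^-6 + 0.660/3.14×10^-6 + 0.471/5.08×10^-6) = 0.01381 rad.

13.8 mrad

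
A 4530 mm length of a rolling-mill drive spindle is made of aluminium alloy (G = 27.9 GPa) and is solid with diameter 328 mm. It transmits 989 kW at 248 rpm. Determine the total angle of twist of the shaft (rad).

ω = 2π·248/60 = 25.97 rad/s, so T = P/ω = 989×10³ / 25.97 = 38080 N·m.
J = πd⁴/32 = π(0.328)⁴/32 = 1.136×10^-3 m⁴.
θ = T·L/(G·J) = 38080 × 4.53 / (27.9×10⁹ × 1.136×10^-3) = 5.441×10^-3 rad.

0.00544 rad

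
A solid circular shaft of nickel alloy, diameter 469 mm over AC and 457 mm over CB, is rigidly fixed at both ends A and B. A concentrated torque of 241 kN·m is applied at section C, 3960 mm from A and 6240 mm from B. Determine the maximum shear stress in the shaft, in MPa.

7.57 MPa

Compatibility: T_A·a/J_AC = T_B·b/J_CB with T_A + T_B = T₀.
J_AC = 4.75×10^-3 m⁴, J_CB = 4.28×10^-3 m⁴, so T_A = T₀·(J_AC/a)/((J_AC/a)+(J_CB/b)) = 153300 N·m, T_B = 87700 N·m.
τ in each portion: τ_AC = 7.57×10^6 Pa, τ_CB = 4.68×10^6 Pa; maximum is in AC.
τ_max = T_AC·r/J = 153300·0.234/4.75×10^-3 = 7.568×10^6 Pa.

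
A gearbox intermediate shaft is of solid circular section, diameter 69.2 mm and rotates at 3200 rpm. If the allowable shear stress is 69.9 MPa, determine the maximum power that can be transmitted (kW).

J = πd⁴/32 = π(0.0692)⁴/32 = 2.251×10^-6 m⁴.
T_max = τ_allow·J/r = 6.99×10^7 × 2.251×10^-6 / 0.0346 = 4548 N·m.
ω = 2π·3200/60 = 335.1 rad/s, so P_max = T_max·ω = 1.524×10^6 W.

1520 kW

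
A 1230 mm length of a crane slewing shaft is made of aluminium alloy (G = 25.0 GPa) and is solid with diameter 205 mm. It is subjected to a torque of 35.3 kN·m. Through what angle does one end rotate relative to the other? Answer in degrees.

0.574°

J = πd⁴/32 = π(0.205)⁴/32 = 1.734×10^-4 m⁴.
θ = T·L/(G·J) = 35300 × 1.23 / (25.0×10⁹ × 1.734×10^-4) = 0.01002 rad.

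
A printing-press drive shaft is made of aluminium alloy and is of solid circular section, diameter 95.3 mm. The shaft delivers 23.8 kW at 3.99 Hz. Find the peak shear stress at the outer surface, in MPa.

ω = 2π·3.99 = 25.07 rad/s, so T = P/ω = 23.8×10³ / 25.07 = 949.3 N·m.
J = πd⁴/32 = π(0.0953)⁴/32 = 8.098×10^-6 m⁴.
τ_max = T·r/J = 949.3 × 0.0476 / 8.098×10^-6 = 5.586×10^6 Pa.

5.59 MPa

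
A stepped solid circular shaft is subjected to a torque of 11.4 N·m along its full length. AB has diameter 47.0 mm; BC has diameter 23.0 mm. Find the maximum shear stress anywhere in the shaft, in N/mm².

Under the same torque, τ_max = 16T/(πd³) is largest where d is smallest — segment BC (d = 23.0 mm).
τ_max = 16·11.40/(π·(0.0230)³) = 4.772×10^6 Pa.

4.77 N/mm²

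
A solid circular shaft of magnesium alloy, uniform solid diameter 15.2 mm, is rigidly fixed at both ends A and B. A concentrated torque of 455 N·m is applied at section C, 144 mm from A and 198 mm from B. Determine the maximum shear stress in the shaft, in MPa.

382 MPa

With uniform GJ and both ends fixed, compatibility θ_AC = θ_CB gives T_A·a = T_B·b, together with T_A + T_B = T₀.
T_A = T₀·b/(a+b) = 455.0·198/342.0 = 263.4 N·m; T_B = 191.6 N·m.
τ in each portion: τ_AC = 3.82×10^8 Pa, τ_CB = 2.78×10^8 Pa; maximum is in AC.
τ_max = T_AC·r/J = 263.4·0.00760/5.24×10^-9 = 3.820×10^8 Pa.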